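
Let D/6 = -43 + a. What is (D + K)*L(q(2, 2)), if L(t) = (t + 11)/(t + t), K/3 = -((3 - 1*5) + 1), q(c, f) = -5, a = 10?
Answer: 117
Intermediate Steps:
D = -198 (D = 6*(-43 + 10) = 6*(-33) = -198)
K = 3 (K = 3*(-((3 - 1*5) + 1)) = 3*(-((3 - 5) + 1)) = 3*(-(-2 + 1)) = 3*(-1*(-1)) = 3*1 = 3)
L(t) = (11 + t)/(2*t) (L(t) = (11 + t)/((2*t)) = (11 + t)*(1/(2*t)) = (11 + t)/(2*t))
(D + K)*L(q(2, 2)) = (-198 + 3)*((½)*(11 - 5)/(-5)) = -195*(-1)*6/(2*5) = -195*(-⅗) = 117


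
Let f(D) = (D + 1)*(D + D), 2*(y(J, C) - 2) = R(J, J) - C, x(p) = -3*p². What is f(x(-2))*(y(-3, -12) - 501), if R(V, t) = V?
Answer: -130548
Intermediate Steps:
y(J, C) = 2 + J/2 - C/2 (y(J, C) = 2 + (J - C)/2 = 2 + (J/2 - C/2) = 2 + J/2 - C/2)
f(D) = 2*D*(1 + D) (f(D) = (1 + D)*(2*D) = 2*D*(1 + D))
f(x(-2))*(y(-3, -12) - 501) = (2*(-3*(-2)²)*(1 - 3*(-2)²))*((2 + (½)*(-3) - ½*(-12)) - 501) = (2*(-3*4)*(1 - 3*4))*((2 - 3/2 + 6) - 501) = (2*(-12)*(1 - 12))*(13/2 - 501) = (2*(-12)*(-11))*(-989/2) = 264*(-989/2) = -130548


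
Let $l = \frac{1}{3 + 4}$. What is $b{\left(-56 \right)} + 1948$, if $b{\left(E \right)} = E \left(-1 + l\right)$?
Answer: $1996$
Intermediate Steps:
$l = \frac{1}{7} \approx 0.14286$
$b{\left(E \right)} = - \frac{6 E}{7}$ ($b{\left(E \right)} = E \left(-1 + \frac{1}{7}\right) = E \left(- \frac{6}{7}\right) = - \frac{6 E}{7}$)
$b{\left(-56 \right)} + 1948 = \left(- \frac{6}{7}\right) \left(-56\right) + 1948 = 48 + 1948 = 1996$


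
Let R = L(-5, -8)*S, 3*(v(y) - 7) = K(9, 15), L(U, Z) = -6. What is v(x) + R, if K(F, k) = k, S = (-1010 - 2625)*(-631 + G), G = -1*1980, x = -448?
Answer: -56945898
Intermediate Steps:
G = -1980
S = 9490985 (S = (-1010 - 2625)*(-631 - 1980) = -3635*(-2611) = 9490985)
v(y) = 12 (v(y) = 7 + (⅓)*15 = 7 + 5 = 12)
R = -56945910 (R = -6*9490985 = -56945910)
v(x) + R = 12 - 56945910 = -56945898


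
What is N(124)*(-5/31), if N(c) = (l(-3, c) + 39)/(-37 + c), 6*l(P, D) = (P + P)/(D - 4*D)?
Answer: -72545/1003284 ≈ -0.072308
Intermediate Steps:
l(P, D) = -P/(9*D) (l(P, D) = ((P + P)/(D - 4*D))/6 = ((2*P)/((-3*D)))/6 = ((2*P)*(-1/(3*D)))/6 = (-2*P/(3*D))/6 = -P/(9*D))
N(c) = (39 + 1/(3*c))/(-37 + c) (N(c) = (-1/9*(-3)/c + 39)/(-37 + c) = (1/(3*c) + 39)/(-37 + c) = (39 + 1/(3*c))/(-37 + c))
N(124)*(-5/31) = ((1/3)*(1 + 117*124)/(124*(-37 + 124)))*(-5/31) = ((1/3)*(1/124)*(1 + 14508)/87)*(-5*1/31) = ((1/3)*(1/124)*(1/87)*14509)*(-5/31) = (14509/32364)*(-5/31) = -72545/1003284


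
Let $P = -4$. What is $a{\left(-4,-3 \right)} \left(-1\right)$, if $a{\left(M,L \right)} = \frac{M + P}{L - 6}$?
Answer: $- \frac{8}{9} \approx -0.88889$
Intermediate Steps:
$a{\left(M,L \right)} = \frac{-4 + M}{-6 + L}$ ($a{\left(M,L \right)} = \frac{M - 4}{L - 6} = \frac{-4 + M}{-6 + L}$)
$a{\left(-4,-3 \right)} \left(-1\right) = \frac{-4 - 4}{-6 - 3} \left(-1\right) = \frac{1}{-9} \left(-8\right) \left(-1\right) = \left(- \frac{1}{9}\right) \left(-8\right) \left(-1\right) = \frac{8}{9} \left(-1\right) = - \frac{8}{9}$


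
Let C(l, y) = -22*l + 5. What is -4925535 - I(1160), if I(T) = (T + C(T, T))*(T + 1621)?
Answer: 62805720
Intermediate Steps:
C(l, y) = 5 - 22*l
I(T) = (5 - 21*T)*(1621 + T) (I(T) = (T + (5 - 22*T))*(T + 1621) = (5 - 21*T)*(1621 + T))
-4925535 - I(1160) = -4925535 - (8105 - 34036*1160 - 21*1160**2) = -4925535 - (8105 - 39481760 - 21*1345600) = -4925535 - (8105 - 39481760 - 28257600) = -4925535 - 1*(-67731255) = -4925535 + 67731255 = 62805720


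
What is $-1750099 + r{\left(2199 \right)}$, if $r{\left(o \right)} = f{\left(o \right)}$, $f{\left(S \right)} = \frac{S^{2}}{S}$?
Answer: $-1747900$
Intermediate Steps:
$f{\left(S \right)} = S$
$r{\left(o \right)} = o$
$-1750099 + r{\left(2199 \right)} = -1750099 + 2199 = -1747900$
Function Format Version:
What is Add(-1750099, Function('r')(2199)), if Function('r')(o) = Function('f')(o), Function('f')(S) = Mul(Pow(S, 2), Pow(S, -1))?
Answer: -1747900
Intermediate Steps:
Function('f')(S) = S
Function('r')(o) = o
Add(-1750099, Function('r')(2199)) = Add(-1750099, 2199) = -1747900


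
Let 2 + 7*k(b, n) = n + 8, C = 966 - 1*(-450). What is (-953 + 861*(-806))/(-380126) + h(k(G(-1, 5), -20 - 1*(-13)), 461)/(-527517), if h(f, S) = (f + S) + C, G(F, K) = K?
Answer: 2561077007473/1403660489994 ≈ 1.8246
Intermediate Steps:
C = 1416 (C = 966 + 450 = 1416)
k(b, n) = 6/7 + n/7 (k(b, n) = -2/7 + (n + 8)/7 = -2/7 + (8 + n)/7 = -2/7 + (8/7 + n/7) = 6/7 + n/7)
h(f, S) = 1416 + S + f (h(f, S) = (f + S) + 1416 = (S + f) + 1416 = 1416 + S + f)
(-953 + 861*(-806))/(-380126) + h(k(G(-1, 5), -20 - 1*(-13)), 461)/(-527517) = (-953 + 861*(-806))/(-380126) + (1416 + 461 + (6/7 + (-20 - 1*(-13))/7))/(-527517) = (-953 - 693966)*(-1/380126) + (1416 + 461 + (6/7 + (-20 + 13)/7))*(-1/527517) = -694919*(-1/380126) + (1416 + 461 + (6/7 + (⅐)*(-7)))*(-1/527517) = 694919/380126 + (1416 + 461 + (6/7 - 1))*(-1/527517) = 694919/380126 + (1416 + 461 - ⅐)*(-1/527517) = 694919/380126 + (13138/7)*(-1/527517) = 694919/380126 - 13138/3692619 = 2561077007473/1403660489994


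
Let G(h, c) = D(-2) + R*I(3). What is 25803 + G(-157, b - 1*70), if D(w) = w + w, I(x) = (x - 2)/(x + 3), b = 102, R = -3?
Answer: 51597/2 ≈ 25799.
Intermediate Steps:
I(x) = (-2 + x)/(3 + x)
D(w) = 2*w
G(h, c) = -9/2 (G(h, c) = 2*(-2) - 3*(-2 + 3)/(3 + 3) = -4 - 3/6 = -4 - 1/2 = -4 - 3*⅙ = -4 - ½ = -9/2)
25803 + G(-157, b - 1*70) = 25803 - 9/2 = 51597/2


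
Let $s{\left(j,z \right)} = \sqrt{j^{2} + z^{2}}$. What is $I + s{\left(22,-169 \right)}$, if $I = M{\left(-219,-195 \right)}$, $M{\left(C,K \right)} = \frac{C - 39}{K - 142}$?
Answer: $\frac{258}{337} + \sqrt{29045} \approx 171.19$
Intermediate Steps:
$M{\left(C,K \right)} = \frac{-39 + C}{-142 + K}$
$I = \frac{258}{337}$ ($I = \frac{-39 - 219}{-142 - 195} = \frac{1}{-337} \left(-258\right) = \left(- \frac{1}{337}\right) \left(-258\right) = \frac{258}{337} \approx 0.76558$)
$I + s{\left(22,-169 \right)} = \frac{258}{337} + \sqrt{22^{2} + \left(-169\right)^{2}} = \frac{258}{337} + \sqrt{484 + 28561} = \frac{258}{337} + \sqrt{29045}$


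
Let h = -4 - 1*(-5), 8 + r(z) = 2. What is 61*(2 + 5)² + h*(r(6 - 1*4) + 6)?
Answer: 2989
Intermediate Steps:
r(z) = -6 (r(z) = -8 + 2 = -6)
h = 1 (h = -4 + 5 = 1)
61*(2 + 5)² + h*(r(6 - 1*4) + 6) = 61*(2 + 5)² + 1*(-6 + 6) = 61*7² + 1*0 = 61*49 + 0 = 2989 + 0 = 2989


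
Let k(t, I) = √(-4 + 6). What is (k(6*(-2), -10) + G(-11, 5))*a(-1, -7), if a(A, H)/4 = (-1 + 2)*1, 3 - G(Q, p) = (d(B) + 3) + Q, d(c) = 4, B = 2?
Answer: 28 + 4*√2 ≈ 33.657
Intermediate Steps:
k(t, I) = √2
G(Q, p) = -4 - Q (G(Q, p) = 3 - ((4 + 3) + Q) = 3 - (7 + Q) = 3 + (-7 - Q) = -4 - Q)
a(A, H) = 4 (a(A, H) = 4*((-1 + 2)*1) = 4*(1*1) = 4*1 = 4)
(k(6*(-2), -10) + G(-11, 5))*a(-1, -7) = (√2 + (-4 - 1*(-11)))*4 = (√2 + (-4 + 11))*4 = (√2 + 7)*4 = (7 + √2)*4 = 28 + 4*√2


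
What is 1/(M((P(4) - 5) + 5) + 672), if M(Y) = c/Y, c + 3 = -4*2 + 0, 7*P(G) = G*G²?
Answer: 64/42931 ≈ 0.0014908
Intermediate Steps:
P(G) = G³/7 (P(G) = (G*G²)/7 = G³/7)
c = -11 (c = -3 + (-4*2 + 0) = -3 + (-8 + 0) = -3 - 8 = -11)
M(Y) = -11/Y
1/(M((P(4) - 5) + 5) + 672) = 1/(-11/(((⅐)*4³ - 5) + 5) + 672) = 1/(-11/(((⅐)*64 - 5) + 5) + 672) = 1/(-11/((64/7 - 5) + 5) + 672) = 1/(-11/(29/7 + 5) + 672) = 1/(-11/64/7 + 672) = 1/(-11*7/64 + 672) = 1/(-77/64 + 672) = 1/(42931/64) = 64/42931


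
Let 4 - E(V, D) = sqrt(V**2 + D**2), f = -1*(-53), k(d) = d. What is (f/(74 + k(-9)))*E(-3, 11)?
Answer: 212/65 - 53*sqrt(130)/65 ≈ -6.0353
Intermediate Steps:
f = 53
E(V, D) = 4 - sqrt(D**2 + V**2) (E(V, D) = 4 - sqrt(V**2 + D**2) = 4 - sqrt(D**2 + V**2))
(f/(74 + k(-9)))*E(-3, 11) = (53/(74 - 9))*(4 - sqrt(11**2 + (-3)**2)) = (53/65)*(4 - sqrt(121 + 9)) = ((1/65)*53)*(4 - sqrt(130)) = 53*(4 - sqrt(130))/65 = 212/65 - 53*sqrt(130)/65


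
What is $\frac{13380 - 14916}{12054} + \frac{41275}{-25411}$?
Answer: $- \frac{89426691}{51050699} \approx -1.7517$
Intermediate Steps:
$\frac{13380 - 14916}{12054} + \frac{41275}{-25411} = \left(-1536\right) \frac{1}{12054} + 41275 \left(- \frac{1}{25411}\right) = - \frac{256}{2009} - \frac{41275}{25411} = - \frac{89426691}{51050699}$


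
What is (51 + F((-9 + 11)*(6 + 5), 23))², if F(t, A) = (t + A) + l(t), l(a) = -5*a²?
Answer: 5400976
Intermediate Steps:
F(t, A) = A + t - 5*t² (F(t, A) = (t + A) - 5*t² = (A + t) - 5*t² = A + t - 5*t²)
(51 + F((-9 + 11)*(6 + 5), 23))² = (51 + (23 + (-9 + 11)*(6 + 5) - 5*(-9 + 11)²*(6 + 5)²))² = (51 + (23 + 2*11 - 5*(2*11)²))² = (51 + (23 + 22 - 5*22²))² = (51 + (23 + 22 - 5*484))² = (51 + (23 + 22 - 2420))² = (51 - 2375)² = (-2324)² = 5400976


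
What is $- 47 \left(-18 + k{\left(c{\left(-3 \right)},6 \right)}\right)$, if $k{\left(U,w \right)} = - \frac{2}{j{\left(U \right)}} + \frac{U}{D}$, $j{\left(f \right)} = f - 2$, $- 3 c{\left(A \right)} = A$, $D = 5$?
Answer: $\frac{3713}{5} \approx 742.6$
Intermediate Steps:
$c{\left(A \right)} = - \frac{A}{3}$
$j{\left(f \right)} = -2 + f$
$k{\left(U,w \right)} = - \frac{2}{-2 + U} + \frac{U}{5}$
$- 47 \left(-18 + k{\left(c{\left(-3 \right)},6 \right)}\right) = - 47 \left(-18 + \frac{-10 + \left(- \frac{1}{3}\right) \left(-3\right) \left(-2 - -1\right)}{5 \left(-2 - -1\right)}\right) = - 47 \left(-18 + \frac{-10 + 1 \left(-2 + 1\right)}{5 \left(-2 + 1\right)}\right) = - 47 \left(-18 + \frac{-10 + 1 \left(-1\right)}{5 \left(-1\right)}\right) = - 47 \left(-18 + \frac{1}{5} \left(-1\right) \left(-10 - 1\right)\right) = - 47 \left(-18 + \frac{1}{5} \left(-1\right) \left(-11\right)\right) = - 47 \left(-18 + \frac{11}{5}\right) = \left(-47\right) \left(- \frac{79}{5}\right) = \frac{3713}{5}$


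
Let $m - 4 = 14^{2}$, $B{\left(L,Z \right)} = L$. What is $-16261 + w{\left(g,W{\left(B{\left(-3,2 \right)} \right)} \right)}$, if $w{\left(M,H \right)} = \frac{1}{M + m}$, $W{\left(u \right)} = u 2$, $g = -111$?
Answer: $- \frac{1447228}{89} \approx -16261.0$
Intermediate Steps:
$W{\left(u \right)} = 2 u$
$m = 200$ ($m = 4 + 14^{2} = 4 + 196 = 200$)
$w{\left(M,H \right)} = \frac{1}{200 + M}$ ($w{\left(M,H \right)} = \frac{1}{M + 200} = \frac{1}{200 + M}$)
$-16261 + w{\left(g,W{\left(B{\left(-3,2 \right)} \right)} \right)} = -16261 + \frac{1}{200 - 111} = -16261 + \frac{1}{89} = - \frac{1447228}{89}$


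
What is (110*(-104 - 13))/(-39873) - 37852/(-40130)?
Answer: 337624316/266683915 ≈ 1.2660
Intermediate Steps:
(110*(-104 - 13))/(-39873) - 37852/(-40130) = (110*(-117))*(-1/39873) - 37852*(-1/40130) = -12870*(-1/39873) + 18926/20065 = 4290/13291 + 18926/20065 = 337624316/266683915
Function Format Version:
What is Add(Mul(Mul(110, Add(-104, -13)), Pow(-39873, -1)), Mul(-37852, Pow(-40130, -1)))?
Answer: Rational(337624316, 266683915) ≈ 1.2660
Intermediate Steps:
Add(Mul(Mul(110, Add(-104, -13)), Pow(-39873, -1)), Mul(-37852, Pow(-40130, -1))) = Add(Mul(Mul(110, -117), Rational(-1, 39873)), Mul(-37852, Rational(-1, 40130))) = Add(Mul(-12870, Rational(-1, 39873)), Rational(18926, 20065)) = Add(Rational(4290, 13291), Rational(18926, 20065)) = Rational(337624316, 266683915)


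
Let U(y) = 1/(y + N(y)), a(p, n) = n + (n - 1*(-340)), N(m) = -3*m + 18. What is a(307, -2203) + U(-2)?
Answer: -89451/22 ≈ -4066.0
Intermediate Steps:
N(m) = 18 - 3*m
a(p, n) = 340 + 2*n (a(p, n) = n + (n + 340) = n + (340 + n) = 340 + 2*n)
U(y) = 1/(18 - 2*y) (U(y) = 1/(y + (18 - 3*y)) = 1/(18 - 2*y))
a(307, -2203) + U(-2) = (340 + 2*(-2203)) - 1/(-18 + 2*(-2)) = (340 - 4406) - 1/(-18 - 4) = -4066 - 1/(-22) = -4066 - 1*(-1/22) = -4066 + 1/22 = -89451/22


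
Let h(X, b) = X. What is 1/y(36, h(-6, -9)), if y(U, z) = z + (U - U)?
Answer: -⅙ ≈ -0.16667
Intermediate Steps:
y(U, z) = z (y(U, z) = z + 0 = z)
1/y(36, h(-6, -9)) = 1/(-6) = -⅙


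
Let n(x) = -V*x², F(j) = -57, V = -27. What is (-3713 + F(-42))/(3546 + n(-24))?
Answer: -1885/9549 ≈ -0.19740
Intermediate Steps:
n(x) = 27*x² (n(x) = -(-27)*x² = 27*x²)
(-3713 + F(-42))/(3546 + n(-24)) = (-3713 - 57)/(3546 + 27*(-24)²) = -3770/(3546 + 27*576) = -3770/(3546 + 15552) = -3770/19098 = -3770*1/19098 = -1885/9549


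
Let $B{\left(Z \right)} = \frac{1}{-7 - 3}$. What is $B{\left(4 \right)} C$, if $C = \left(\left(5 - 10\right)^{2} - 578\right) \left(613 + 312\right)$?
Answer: $\frac{102305}{2} \approx 51153.0$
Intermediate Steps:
$B{\left(Z \right)} = - \frac{1}{10}$ ($B{\left(Z \right)} = \frac{1}{-10} = - \frac{1}{10}$)
$C = -511525$ ($C = \left(\left(-5\right)^{2} - 578\right) 925 = \left(25 - 578\right) 925 = \left(-553\right) 925 = -511525$)
$B{\left(4 \right)} C = \left(- \frac{1}{10}\right) \left(-511525\right) = \frac{102305}{2}$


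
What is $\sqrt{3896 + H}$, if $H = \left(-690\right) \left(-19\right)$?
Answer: $\sqrt{17006} \approx 130.41$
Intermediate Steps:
$H = 13110$
$\sqrt{3896 + H} = \sqrt{3896 + 13110} = \sqrt{17006}$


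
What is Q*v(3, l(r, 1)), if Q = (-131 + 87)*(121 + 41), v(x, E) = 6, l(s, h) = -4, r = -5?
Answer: -42768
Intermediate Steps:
Q = -7128 (Q = -44*162 = -7128)
Q*v(3, l(r, 1)) = -7128*6 = -42768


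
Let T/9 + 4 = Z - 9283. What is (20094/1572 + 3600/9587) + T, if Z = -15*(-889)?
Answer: 91542729071/2511794 ≈ 36445.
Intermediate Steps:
Z = 13335
T = 36432 (T = -36 + 9*(13335 - 9283) = -36 + 9*4052 = -36 + 36468 = 36432)
(20094/1572 + 3600/9587) + T = (20094/1572 + 3600/9587) + 36432 = (20094*(1/1572) + 3600*(1/9587)) + 36432 = (3349/262 + 3600/9587) + 36432 = 33050063/2511794 + 36432 = 91542729071/2511794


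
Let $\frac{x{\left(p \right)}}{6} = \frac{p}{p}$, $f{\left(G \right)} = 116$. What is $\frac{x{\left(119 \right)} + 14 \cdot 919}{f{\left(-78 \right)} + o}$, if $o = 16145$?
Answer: $\frac{12872}{16261} \approx 0.79159$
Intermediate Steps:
$x{\left(p \right)} = 6$ ($x{\left(p \right)} = 6 \frac{p}{p} = 6 \cdot 1 = 6$)
$\frac{x{\left(119 \right)} + 14 \cdot 919}{f{\left(-78 \right)} + o} = \frac{6 + 14 \cdot 919}{116 + 16145} = \frac{6 + 12866}{16261} = 12872 \cdot \frac{1}{16261} = \frac{12872}{16261}$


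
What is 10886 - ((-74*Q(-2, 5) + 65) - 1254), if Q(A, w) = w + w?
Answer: 12815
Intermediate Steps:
Q(A, w) = 2*w
10886 - ((-74*Q(-2, 5) + 65) - 1254) = 10886 - ((-148*5 + 65) - 1254) = 10886 - ((-74*10 + 65) - 1254) = 10886 - ((-740 + 65) - 1254) = 10886 - (-675 - 1254) = 10886 - 1*(-1929) = 10886 + 1929 = 12815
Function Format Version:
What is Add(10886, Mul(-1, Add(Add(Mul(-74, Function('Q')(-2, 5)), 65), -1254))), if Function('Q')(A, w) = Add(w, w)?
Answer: 12815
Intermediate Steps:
Function('Q')(A, w) = Mul(2, w)
Add(10886, Mul(-1, Add(Add(Mul(-74, Function('Q')(-2, 5)), 65), -1254))) = Add(10886, Mul(-1, Add(Add(Mul(-74, Mul(2, 5)), 65), -1254))) = Add(10886, Mul(-1, Add(Add(Mul(-74, 10), 65), -1254))) = Add(10886, Mul(-1, Add(Add(-740, 65), -1254))) = Add(10886, Mul(-1, Add(-675, -1254))) = Add(10886, Mul(-1, -1929)) = Add(10886, 1929) = 12815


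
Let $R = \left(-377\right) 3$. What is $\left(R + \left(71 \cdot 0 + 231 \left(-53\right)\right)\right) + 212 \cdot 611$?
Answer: $116158$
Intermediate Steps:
$R = -1131$
$\left(R + \left(71 \cdot 0 + 231 \left(-53\right)\right)\right) + 212 \cdot 611 = \left(-1131 + \left(71 \cdot 0 + 231 \left(-53\right)\right)\right) + 212 \cdot 611 = \left(-1131 + \left(0 - 12243\right)\right) + 129532 = \left(-1131 - 12243\right) + 129532 = -13374 + 129532 = 116158$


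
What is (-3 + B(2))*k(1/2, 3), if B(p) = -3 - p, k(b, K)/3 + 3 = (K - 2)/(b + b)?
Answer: 48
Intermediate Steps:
k(b, K) = -9 + 3*(-2 + K)/(2*b) (k(b, K) = -9 + 3*((K - 2)/(b + b)) = -9 + 3*((-2 + K)/((2*b))) = -9 + 3*((-2 + K)*(1/(2*b))) = -9 + 3*((-2 + K)/(2*b)) = -9 + 3*(-2 + K)/(2*b))
(-3 + B(2))*k(1/2, 3) = (-3 + (-3 - 1*2))*(3*(-2 + 3 - 6/2)/(2*(1/2))) = (-3 + (-3 - 2))*(3*(-2 + 3 - 6*½)/(2*(½))) = (-3 - 5)*((3/2)*2*(-2 + 3 - 3)) = -12*2*(-2) = -8*(-6) = 48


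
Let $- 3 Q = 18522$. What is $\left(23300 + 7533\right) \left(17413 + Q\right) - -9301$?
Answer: $346541388$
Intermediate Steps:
$Q = -6174$ ($Q = \left(- \frac{1}{3}\right) 18522 = -6174$)
$\left(23300 + 7533\right) \left(17413 + Q\right) - -9301 = \left(23300 + 7533\right) \left(17413 - 6174\right) - -9301 = 30833 \cdot 11239 + 9301 = 346532087 + 9301 = 346541388$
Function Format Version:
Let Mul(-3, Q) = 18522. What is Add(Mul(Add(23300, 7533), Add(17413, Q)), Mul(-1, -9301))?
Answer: 346541388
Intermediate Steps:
Q = -6174 (Q = Mul(Rational(-1, 3), 18522) = -6174)
Add(Mul(Add(23300, 7533), Add(17413, Q)), Mul(-1, -9301)) = Add(Mul(Add(23300, 7533), Add(17413, -6174)), Mul(-1, -9301)) = Add(Mul(30833, 11239), 9301) = Add(346532087, 9301) = 346541388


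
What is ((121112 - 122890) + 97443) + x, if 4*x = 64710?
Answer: 223685/2 ≈ 1.1184e+5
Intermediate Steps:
x = 32355/2 (x = (1/4)*64710 = 32355/2 ≈ 16178.)
((121112 - 122890) + 97443) + x = ((121112 - 122890) + 97443) + 32355/2 = (-1778 + 97443) + 32355/2 = 95665 + 32355/2 = 223685/2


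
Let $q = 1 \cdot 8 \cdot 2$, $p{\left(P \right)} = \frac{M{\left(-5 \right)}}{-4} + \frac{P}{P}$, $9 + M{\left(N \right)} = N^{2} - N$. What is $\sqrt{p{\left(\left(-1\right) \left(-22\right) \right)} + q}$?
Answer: $\frac{\sqrt{47}}{2} \approx 3.4278$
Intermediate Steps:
$M{\left(N \right)} = -9 + N^{2} - N$ ($M{\left(N \right)} = -9 + \left(N^{2} - N\right) = -9 + N^{2} - N$)
$p{\left(P \right)} = - \frac{17}{4}$ ($p{\left(P \right)} = \frac{-9 + \left(-5\right)^{2} - -5}{-4} + \frac{P}{P} = \left(-9 + 25 + 5\right) \left(- \frac{1}{4}\right) + 1 = 21 \left(- \frac{1}{4}\right) + 1 = - \frac{21}{4} + 1 = - \frac{17}{4}$)
$q = 16$ ($q = 8 \cdot 2 = 16$)
$\sqrt{p{\left(\left(-1\right) \left(-22\right) \right)} + q} = \sqrt{- \frac{17}{4} + 16} = \sqrt{\frac{47}{4}} = \frac{\sqrt{47}}{2}$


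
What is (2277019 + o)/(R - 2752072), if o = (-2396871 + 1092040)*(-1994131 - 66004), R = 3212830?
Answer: 1344065144602/230379 ≈ 5.8341e+6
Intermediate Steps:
o = 2688128012185 (o = -1304831*(-2060135) = 2688128012185)
(2277019 + o)/(R - 2752072) = (2277019 + 2688128012185)/(3212830 - 2752072) = 2688130289204/460758 = 2688130289204*(1/460758) = 1344065144602/230379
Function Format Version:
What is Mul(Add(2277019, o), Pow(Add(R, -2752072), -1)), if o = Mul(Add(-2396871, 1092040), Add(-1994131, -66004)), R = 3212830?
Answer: Rational(1344065144602, 230379) ≈ 5.8341e+6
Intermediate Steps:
o = 2688128012185 (o = Mul(-1304831, -2060135) = 2688128012185)
Mul(Add(2277019, o), Pow(Add(R, -2752072), -1)) = Mul(Add(2277019, 2688128012185), Pow(Add(3212830, -2752072), -1)) = Mul(2688130289204, Pow(460758, -1)) = Mul(2688130289204, Rational(1, 460758)) = Rational(1344065144602, 230379)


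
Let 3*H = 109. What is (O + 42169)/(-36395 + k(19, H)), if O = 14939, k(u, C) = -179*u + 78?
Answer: -28554/19859 ≈ -1.4378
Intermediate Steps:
H = 109/3 (H = (⅓)*109 = 109/3 ≈ 36.333)
k(u, C) = 78 - 179*u
(O + 42169)/(-36395 + k(19, H)) = (14939 + 42169)/(-36395 + (78 - 179*19)) = 57108/(-36395 + (78 - 3401)) = 57108/(-36395 - 3323) = 57108/(-39718) = 57108*(-1/39718) = -28554/19859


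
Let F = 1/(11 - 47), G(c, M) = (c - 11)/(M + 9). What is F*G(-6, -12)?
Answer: -17/108 ≈ -0.15741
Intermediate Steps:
G(c, M) = (-11 + c)/(9 + M)
F = -1/36 (F = 1/(-36) = -1/36 ≈ -0.027778)
F*G(-6, -12) = -(-11 - 6)/(36*(9 - 12)) = -(-17)/(36*(-3)) = -(-1)*(-17)/108 = -1/36*17/3 = -17/108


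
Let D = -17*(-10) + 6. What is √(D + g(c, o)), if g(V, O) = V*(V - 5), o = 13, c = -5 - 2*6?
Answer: 5*√22 ≈ 23.452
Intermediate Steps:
c = -17 (c = -5 - 12 = -17)
g(V, O) = V*(-5 + V)
D = 176 (D = 170 + 6 = 176)
√(D + g(c, o)) = √(176 - 17*(-5 - 17)) = √(176 - 17*(-22)) = √(176 + 374) = √550 = 5*√22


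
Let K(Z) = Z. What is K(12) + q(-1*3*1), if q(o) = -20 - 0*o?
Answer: -8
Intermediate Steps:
q(o) = -20 (q(o) = -20 - 1*0 = -20 + 0 = -20)
K(12) + q(-1*3*1) = 12 - 20 = -8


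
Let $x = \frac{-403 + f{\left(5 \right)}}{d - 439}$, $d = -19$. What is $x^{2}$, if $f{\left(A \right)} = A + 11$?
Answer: $\frac{149769}{209764} \approx 0.71399$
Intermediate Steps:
$f{\left(A \right)} = 11 + A$
$x = \frac{387}{458}$ ($x = \frac{-403 + \left(11 + 5\right)}{-19 - 439} = \frac{-403 + 16}{-458} = \left(-387\right) \left(- \frac{1}{458}\right) = \frac{387}{458} \approx 0.84498$)
$x^{2} = \left(\frac{387}{458}\right)^{2} = \frac{149769}{209764}$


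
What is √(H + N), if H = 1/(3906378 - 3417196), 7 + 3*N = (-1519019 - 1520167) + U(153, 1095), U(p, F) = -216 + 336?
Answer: I*√2181741655006483518/1467546 ≈ 1006.5*I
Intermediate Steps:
U(p, F) = 120
N = -3039073/3 (N = -7/3 + ((-1519019 - 1520167) + 120)/3 = -7/3 + (-3039186 + 120)/3 = -7/3 + (⅓)*(-3039066) = -7/3 - 1013022 = -3039073/3 ≈ -1.0130e+6)
H = 1/489182 ≈ 2.0442e-6
√(H + N) = √(1/489182 - 3039073/3) = √(-1486659808283/1467546) = I*√2181741655006483518/1467546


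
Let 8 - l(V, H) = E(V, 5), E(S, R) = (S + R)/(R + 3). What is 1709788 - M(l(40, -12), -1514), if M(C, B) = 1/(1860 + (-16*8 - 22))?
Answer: 2923737479/1710 ≈ 1.7098e+6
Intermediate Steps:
E(S, R) = (R + S)/(3 + R)
l(V, H) = 59/8 - V/8 (l(V, H) = 8 - (5 + V)/(3 + 5) = 8 - (5 + V)/8 = 8 - (5/8 + V/8) = 8 + (-5/8 - V/8) = 59/8 - V/8)
M(C, B) = 1/1710 (M(C, B) = 1/(1860 + (-128 - 22)) = 1/(1860 - 150) = 1/1710)
1709788 - M(l(40, -12), -1514) = 1709788 - 1*1/1710 = 1709788 - 1/1710 = 2923737479/1710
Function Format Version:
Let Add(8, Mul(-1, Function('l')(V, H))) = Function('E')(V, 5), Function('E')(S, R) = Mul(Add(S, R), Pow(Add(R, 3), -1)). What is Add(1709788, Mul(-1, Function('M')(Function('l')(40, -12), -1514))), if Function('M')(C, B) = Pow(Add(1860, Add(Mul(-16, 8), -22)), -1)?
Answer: Rational(2923737479, 1710) ≈ 1.7098e+6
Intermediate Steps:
Function('E')(S, R) = Mul(Pow(Add(3, R), -1), Add(R, S)) (Function('E')(S, R) = Mul(Add(R, S), Pow(Add(3, R), -1)) = Mul(Pow(Add(3, R), -1), Add(R, S)))
Function('l')(V, H) = Add(Rational(59, 8), Mul(Rational(-1, 8), V)) (Function('l')(V, H) = Add(8, Mul(-1, Mul(Pow(Add(3, 5), -1), Add(5, V)))) = Add(8, Mul(-1, Mul(Pow(8, -1), Add(5, V)))) = Add(8, Mul(-1, Mul(Rational(1, 8), Add(5, V)))) = Add(8, Mul(-1, Add(Rational(5, 8), Mul(Rational(1, 8), V)))) = Add(8, Add(Rational(-5, 8), Mul(Rational(-1, 8), V))) = Add(Rational(59, 8), Mul(Rational(-1, 8), V)))
Function('M')(C, B) = Rational(1, 1710) (Function('M')(C, B) = Pow(Add(1860, Add(-128, -22)), -1) = Pow(Add(1860, -150), -1) = Pow(1710, -1) = Rational(1, 1710))
Add(1709788, Mul(-1, Function('M')(Function('l')(40, -12), -1514))) = Add(1709788, Mul(-1, Rational(1, 1710))) = Add(1709788, Rational(-1, 1710)) = Rational(2923737479, 1710)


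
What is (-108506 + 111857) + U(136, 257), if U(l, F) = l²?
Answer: 21847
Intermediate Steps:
(-108506 + 111857) + U(136, 257) = (-108506 + 111857) + 136² = 3351 + 18496 = 21847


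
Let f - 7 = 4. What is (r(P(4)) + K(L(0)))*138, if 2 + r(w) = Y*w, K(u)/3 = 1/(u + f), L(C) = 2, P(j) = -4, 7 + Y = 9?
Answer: -17526/13 ≈ -1348.2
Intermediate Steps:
Y = 2 (Y = -7 + 9 = 2)
f = 11 (f = 7 + 4 = 11)
K(u) = 3/(11 + u) (K(u) = 3/(u + 11) = 3/(11 + u))
r(w) = -2 + 2*w
(r(P(4)) + K(L(0)))*138 = ((-2 + 2*(-4)) + 3/(11 + 2))*138 = ((-2 - 8) + 3/13)*138 = (-10 + 3*(1/13))*138 = (-10 + 3/13)*138 = -127/13*138 = -17526/13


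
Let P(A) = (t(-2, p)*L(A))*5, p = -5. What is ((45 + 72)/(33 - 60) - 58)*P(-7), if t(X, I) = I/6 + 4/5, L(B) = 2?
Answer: 187/9 ≈ 20.778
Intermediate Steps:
t(X, I) = 4/5 + I/6 (t(X, I) = I*(1/6) + 4*(1/5) = I/6 + 4/5 = 4/5 + I/6)
P(A) = -1/3 (P(A) = ((4/5 + (1/6)*(-5))*2)*5 = ((4/5 - 5/6)*2)*5 = -1/30*2*5 = -1/15*5 = -1/3)
((45 + 72)/(33 - 60) - 58)*P(-7) = ((45 + 72)/(33 - 60) - 58)*(-1/3) = (117/(-27) - 58)*(-1/3) = (117*(-1/27) - 58)*(-1/3) = (-13/3 - 58)*(-1/3) = -187/3*(-1/3) = 187/9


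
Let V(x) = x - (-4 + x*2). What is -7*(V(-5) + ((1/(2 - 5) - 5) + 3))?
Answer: -140/3 ≈ -46.667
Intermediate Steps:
V(x) = 4 - x (V(x) = x - (-4 + 2*x) = x + (4 - 2*x) = 4 - x)
-7*(V(-5) + ((1/(2 - 5) - 5) + 3)) = -7*((4 - 1*(-5)) + ((1/(2 - 5) - 5) + 3)) = -7*((4 + 5) + ((1/(-3) - 5) + 3)) = -7*(9 + ((-⅓ - 5) + 3)) = -7*(9 + (-16/3 + 3)) = -7*(9 - 7/3) = -7*20/3 = -140/3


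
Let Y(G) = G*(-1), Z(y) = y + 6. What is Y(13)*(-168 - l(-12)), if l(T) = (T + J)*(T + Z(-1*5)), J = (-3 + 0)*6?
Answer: 6474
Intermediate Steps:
Z(y) = 6 + y
J = -18 (J = -3*6 = -18)
Y(G) = -G
l(T) = (1 + T)*(-18 + T) (l(T) = (T - 18)*(T + (6 - 1*5)) = (-18 + T)*(T + (6 - 5)) = (-18 + T)*(T + 1) = (-18 + T)*(1 + T) = (1 + T)*(-18 + T))
Y(13)*(-168 - l(-12)) = (-1*13)*(-168 - (-18 + (-12)² - 17*(-12))) = -13*(-168 - (-18 + 144 + 204)) = -13*(-168 - 1*330) = -13*(-168 - 330) = -13*(-498) = 6474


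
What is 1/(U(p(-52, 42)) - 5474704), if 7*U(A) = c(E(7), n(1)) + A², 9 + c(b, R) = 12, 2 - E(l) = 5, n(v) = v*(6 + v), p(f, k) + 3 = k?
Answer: -7/38321404 ≈ -1.8267e-7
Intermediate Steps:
p(f, k) = -3 + k
E(l) = -3 (E(l) = 2 - 1*5 = 2 - 5 = -3)
c(b, R) = 3 (c(b, R) = -9 + 12 = 3)
U(A) = 3/7 + A²/7 (U(A) = (3 + A²)/7 = 3/7 + A²/7)
1/(U(p(-52, 42)) - 5474704) = 1/((3/7 + (-3 + 42)²/7) - 5474704) = 1/((3/7 + (⅐)*39²) - 5474704) = 1/((3/7 + (⅐)*1521) - 5474704) = 1/((3/7 + 1521/7) - 5474704) = 1/(1524/7 - 5474704) = 1/(-38321404/7) = -7/38321404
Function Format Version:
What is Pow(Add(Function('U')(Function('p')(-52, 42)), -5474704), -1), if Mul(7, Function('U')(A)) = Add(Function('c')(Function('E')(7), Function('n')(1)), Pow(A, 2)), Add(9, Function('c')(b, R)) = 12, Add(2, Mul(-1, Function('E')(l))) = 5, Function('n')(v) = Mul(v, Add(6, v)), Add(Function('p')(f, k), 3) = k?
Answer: Rational(-7, 38321404) ≈ -1.8267e-7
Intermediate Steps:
Function('p')(f, k) = Add(-3, k)
Function('E')(l) = -3 (Function('E')(l) = Add(2, Mul(-1, 5)) = Add(2, -5) = -3)
Function('c')(b, R) = 3 (Function('c')(b, R) = Add(-9, 12) = 3)
Function('U')(A) = Add(Rational(3, 7), Mul(Rational(1, 7), Pow(A, 2))) (Function('U')(A) = Mul(Rational(1, 7), Add(3, Pow(A, 2))) = Add(Rational(3, 7), Mul(Rational(1, 7), Pow(A, 2))))
Pow(Add(Function('U')(Function('p')(-52, 42)), -5474704), -1) = Pow(Add(Add(Rational(3, 7), Mul(Rational(1, 7), Pow(Add(-3, 42), 2))), -5474704), -1) = Pow(Add(Add(Rational(3, 7), Mul(Rational(1, 7), Pow(39, 2))), -5474704), -1) = Pow(Add(Add(Rational(3, 7), Mul(Rational(1, 7), 1521)), -5474704), -1) = Pow(Add(Add(Rational(3, 7), Rational(1521, 7)), -5474704), -1) = Pow(Add(Rational(1524, 7), -5474704), -1) = Pow(Rational(-38321404, 7), -1) = Rational(-7, 38321404)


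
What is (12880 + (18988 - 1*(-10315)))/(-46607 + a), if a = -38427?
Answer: -42183/85034 ≈ -0.49607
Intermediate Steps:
(12880 + (18988 - 1*(-10315)))/(-46607 + a) = (12880 + (18988 - 1*(-10315)))/(-46607 - 38427) = (12880 + (18988 + 10315))/(-85034) = (12880 + 29303)*(-1/85034) = 42183*(-1/85034) = -42183/85034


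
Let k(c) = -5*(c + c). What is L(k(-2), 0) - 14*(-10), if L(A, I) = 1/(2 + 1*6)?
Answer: 1121/8 ≈ 140.13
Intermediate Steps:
k(c) = -10*c
L(A, I) = 1/8 (L(A, I) = 1/(2 + 6) = 1/8)
L(k(-2), 0) - 14*(-10) = 1/8 - 14*(-10) = 1/8 + 140 = 1121/8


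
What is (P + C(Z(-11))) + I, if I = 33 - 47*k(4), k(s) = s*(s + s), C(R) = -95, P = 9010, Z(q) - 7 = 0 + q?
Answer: 7444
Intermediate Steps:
Z(q) = 7 + q (Z(q) = 7 + (0 + q) = 7 + q)
k(s) = 2*s² (k(s) = s*(2*s) = 2*s²)
I = -1471 (I = 33 - 94*4² = 33 - 94*16 = 33 - 47*32 = 33 - 1504 = -1471)
(P + C(Z(-11))) + I = (9010 - 95) - 1471 = 8915 - 1471 = 7444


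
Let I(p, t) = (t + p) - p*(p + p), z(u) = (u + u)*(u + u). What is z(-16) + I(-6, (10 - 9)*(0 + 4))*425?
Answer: -30426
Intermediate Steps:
z(u) = 4*u² (z(u) = (2*u)*(2*u) = 4*u²)
I(p, t) = p + t - 2*p² (I(p, t) = (p + t) - p*2*p = (p + t) - 2*p² = p + t - 2*p²)
z(-16) + I(-6, (10 - 9)*(0 + 4))*425 = 4*(-16)² + (-6 + (10 - 9)*(0 + 4) - 2*(-6)²)*425 = 4*256 + (-6 + 1*4 - 2*36)*425 = 1024 + (-6 + 4 - 72)*425 = 1024 - 74*425 = 1024 - 31450 = -30426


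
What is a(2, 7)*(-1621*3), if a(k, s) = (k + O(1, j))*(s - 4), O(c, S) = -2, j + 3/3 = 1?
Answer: 0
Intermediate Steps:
j = 0 (j = -1 + 1 = 0)
a(k, s) = (-4 + s)*(-2 + k) (a(k, s) = (k - 2)*(s - 4) = (-2 + k)*(-4 + s) = (-4 + s)*(-2 + k))
a(2, 7)*(-1621*3) = (8 - 4*2 - 2*7 + 2*7)*(-1621*3) = (8 - 8 - 14 + 14)*(-4863) = 0*(-4863) = 0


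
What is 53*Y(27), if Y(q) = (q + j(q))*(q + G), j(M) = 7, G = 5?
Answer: 57664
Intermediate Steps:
Y(q) = (5 + q)*(7 + q) (Y(q) = (q + 7)*(q + 5) = (7 + q)*(5 + q) = (5 + q)*(7 + q))
53*Y(27) = 53*(35 + 27**2 + 12*27) = 53*(35 + 729 + 324) = 53*1088 = 57664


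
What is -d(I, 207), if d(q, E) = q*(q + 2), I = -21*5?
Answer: -10815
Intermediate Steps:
I = -105
d(q, E) = q*(2 + q)
-d(I, 207) = -(-105)*(2 - 105) = -(-105)*(-103) = -1*10815 = -10815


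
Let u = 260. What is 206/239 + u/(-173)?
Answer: -26502/41347 ≈ -0.64097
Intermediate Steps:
206/239 + u/(-173) = 206/239 + 260/(-173) = 206*(1/239) + 260*(-1/173) = 206/239 - 260/173 = -26502/41347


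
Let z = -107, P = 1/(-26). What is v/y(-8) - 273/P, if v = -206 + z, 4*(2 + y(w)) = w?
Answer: 28705/4 ≈ 7176.3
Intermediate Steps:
y(w) = -2 + w/4
P = -1/26 ≈ -0.038462
v = -313 (v = -206 - 107 = -313)
v/y(-8) - 273/P = -313/(-2 + (1/4)*(-8)) - 273/(-1/26) = -313/(-2 - 2) - 273*(-26) = -313/(-4) + 7098 = -313*(-1/4) + 7098 = 313/4 + 7098 = 28705/4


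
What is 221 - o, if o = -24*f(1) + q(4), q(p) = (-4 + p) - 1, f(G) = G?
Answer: 246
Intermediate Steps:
q(p) = -5 + p
o = -25 (o = -24*1 + (-5 + 4) = -24 - 1 = -25)
221 - o = 221 - 1*(-25) = 221 + 25 = 246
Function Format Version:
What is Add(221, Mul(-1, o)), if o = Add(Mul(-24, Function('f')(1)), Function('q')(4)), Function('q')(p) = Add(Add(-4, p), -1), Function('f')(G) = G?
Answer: 246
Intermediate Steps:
Function('q')(p) = Add(-5, p)
o = -25 (o = Add(Mul(-24, 1), Add(-5, 4)) = Add(-24, -1) = -25)
Add(221, Mul(-1, o)) = Add(221, Mul(-1, -25)) = Add(221, 25) = 246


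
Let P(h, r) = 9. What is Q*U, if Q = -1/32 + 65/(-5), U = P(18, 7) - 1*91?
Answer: 17097/16 ≈ 1068.6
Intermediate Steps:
U = -82 (U = 9 - 1*91 = 9 - 91 = -82)
Q = -417/32 (Q = -1*1/32 + 65*(-⅕) = -1/32 - 13 = -417/32 ≈ -13.031)
Q*U = -417/32*(-82) = 17097/16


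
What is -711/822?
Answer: -237/274 ≈ -0.86496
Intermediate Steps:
-711/822 = -711*1/822 = -237/274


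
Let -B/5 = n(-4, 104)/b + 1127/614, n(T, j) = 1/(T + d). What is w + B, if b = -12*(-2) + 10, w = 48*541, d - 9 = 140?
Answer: 3928893587/151351 ≈ 25959.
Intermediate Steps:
d = 149 (d = 9 + 140 = 149)
n(T, j) = 1/(149 + T) (n(T, j) = 1/(T + 149) = 1/(149 + T))
w = 25968
b = 34 (b = 24 + 10 = 34)
B = -1389181/151351 (B = -5*(1/((149 - 4)*34) + 1127/614) = -5*((1/34)/145 + 1127*(1/614)) = -5*((1/145)*(1/34) + 1127/614) = -5*(1/4930 + 1127/614) = -5*1389181/756755 = -1389181/151351 ≈ -9.1785)
w + B = 25968 - 1389181/151351 = 3928893587/151351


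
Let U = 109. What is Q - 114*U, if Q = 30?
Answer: -12396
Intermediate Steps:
Q - 114*U = 30 - 114*109 = 30 - 12426 = -12396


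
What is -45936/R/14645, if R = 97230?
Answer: -264/8183525 ≈ -3.2260e-5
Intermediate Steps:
-45936/R/14645 = -45936/97230/14645 = -45936*1/97230*(1/14645) = -7656/16205*1/14645 = -264/8183525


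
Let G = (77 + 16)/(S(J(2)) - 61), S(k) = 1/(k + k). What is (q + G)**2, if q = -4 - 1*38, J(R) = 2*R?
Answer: 449355204/237169 ≈ 1894.7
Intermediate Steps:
S(k) = 1/(2*k)
G = -744/487 (G = (77 + 16)/(1/(2*((2*2))) - 61) = 93/((1/2)/4 - 61) = 93/((1/2)*(1/4) - 61) = 93/(1/8 - 61) = 93/(-487/8) = 93*(-8/487) = -744/487 ≈ -1.5277)
q = -42 (q = -4 - 38 = -42)
(q + G)**2 = (-42 - 744/487)**2 = (-21198/487)**2 = 449355204/237169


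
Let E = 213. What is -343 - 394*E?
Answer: -84265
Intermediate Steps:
-343 - 394*E = -343 - 394*213 = -343 - 83922 = -84265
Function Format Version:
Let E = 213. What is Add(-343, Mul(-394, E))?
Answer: -84265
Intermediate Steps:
Add(-343, Mul(-394, E)) = Add(-343, Mul(-394, 213)) = Add(-343, -83922) = -84265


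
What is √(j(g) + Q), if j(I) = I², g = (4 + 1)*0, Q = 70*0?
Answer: 0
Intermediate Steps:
Q = 0
g = 0 (g = 5*0 = 0)
√(j(g) + Q) = √(0² + 0) = √(0 + 0) = √0 = 0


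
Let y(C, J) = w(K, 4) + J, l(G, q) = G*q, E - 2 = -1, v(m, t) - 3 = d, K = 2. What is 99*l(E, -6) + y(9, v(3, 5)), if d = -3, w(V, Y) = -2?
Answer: -596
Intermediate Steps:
v(m, t) = 0 (v(m, t) = 3 - 3 = 0)
E = 1 (E = 2 - 1 = 1)
y(C, J) = -2 + J
99*l(E, -6) + y(9, v(3, 5)) = 99*(1*(-6)) + (-2 + 0) = 99*(-6) - 2 = -594 - 2 = -596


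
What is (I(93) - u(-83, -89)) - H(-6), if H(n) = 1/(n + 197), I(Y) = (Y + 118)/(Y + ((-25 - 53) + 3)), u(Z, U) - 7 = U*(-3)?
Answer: -901729/3438 ≈ -262.28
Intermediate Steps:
u(Z, U) = 7 - 3*U (u(Z, U) = 7 + U*(-3) = 7 - 3*U)
I(Y) = (118 + Y)/(-75 + Y) (I(Y) = (118 + Y)/(Y + (-78 + 3)) = (118 + Y)/(Y - 75) = (118 + Y)/(-75 + Y))
H(n) = 1/(197 + n)
(I(93) - u(-83, -89)) - H(-6) = ((118 + 93)/(-75 + 93) - (7 - 3*(-89))) - 1/(197 - 6) = (211/18 - (7 + 267)) - 1/191 = ((1/18)*211 - 1*274) - 1*1/191 = (211/18 - 274) - 1/191 = -4721/18 - 1/191 = -901729/3438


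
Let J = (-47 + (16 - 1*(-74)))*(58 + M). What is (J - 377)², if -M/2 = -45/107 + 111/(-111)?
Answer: 57403847281/11449 ≈ 5.0139e+6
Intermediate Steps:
M = 304/107 (M = -2*(-45/107 + 111/(-111)) = -2*(-45*1/107 + 111*(-1/111)) = -2*(-45/107 - 1) = -2*(-152/107) = 304/107 ≈ 2.8411)
J = 279930/107 (J = (-47 + (16 - 1*(-74)))*(58 + 304/107) = (-47 + (16 + 74))*(6510/107) = (-47 + 90)*(6510/107) = 43*(6510/107) = 279930/107 ≈ 2616.2)
(J - 377)² = (279930/107 - 377)² = (239591/107)² = 57403847281/11449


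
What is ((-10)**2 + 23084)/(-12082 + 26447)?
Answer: 23184/14365 ≈ 1.6139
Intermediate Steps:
((-10)**2 + 23084)/(-12082 + 26447) = (100 + 23084)/14365 = 23184*(1/14365) = 23184/14365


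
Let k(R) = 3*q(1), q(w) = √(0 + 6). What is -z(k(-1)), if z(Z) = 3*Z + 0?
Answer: -9*√6 ≈ -22.045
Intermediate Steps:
q(w) = √6
k(R) = 3*√6
z(Z) = 3*Z
-z(k(-1)) = -3*3*√6 = -9*√6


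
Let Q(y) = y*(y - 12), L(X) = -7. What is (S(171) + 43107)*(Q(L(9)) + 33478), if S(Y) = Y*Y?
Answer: 2431688628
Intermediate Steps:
S(Y) = Y**2
Q(y) = y*(-12 + y)
(S(171) + 43107)*(Q(L(9)) + 33478) = (171**2 + 43107)*(-7*(-12 - 7) + 33478) = (29241 + 43107)*(-7*(-19) + 33478) = 72348*(133 + 33478) = 72348*33611 = 2431688628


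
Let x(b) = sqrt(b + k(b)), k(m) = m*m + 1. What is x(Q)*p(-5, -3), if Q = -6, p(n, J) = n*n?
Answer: 25*sqrt(31) ≈ 139.19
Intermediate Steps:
p(n, J) = n**2
k(m) = 1 + m**2 (k(m) = m**2 + 1 = 1 + m**2)
x(b) = sqrt(1 + b + b**2) (x(b) = sqrt(b + (1 + b**2)) = sqrt(1 + b + b**2))
x(Q)*p(-5, -3) = sqrt(1 - 6 + (-6)**2)*(-5)**2 = sqrt(1 - 6 + 36)*25 = sqrt(31)*25 = 25*sqrt(31)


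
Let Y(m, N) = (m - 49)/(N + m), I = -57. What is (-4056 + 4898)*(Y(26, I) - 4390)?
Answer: -114568414/31 ≈ -3.6958e+6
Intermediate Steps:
Y(m, N) = (-49 + m)/(N + m)
(-4056 + 4898)*(Y(26, I) - 4390) = (-4056 + 4898)*((-49 + 26)/(-57 + 26) - 4390) = 842*(-23/(-31) - 4390) = 842*(-1/31*(-23) - 4390) = 842*(23/31 - 4390) = 842*(-136067/31) = -114568414/31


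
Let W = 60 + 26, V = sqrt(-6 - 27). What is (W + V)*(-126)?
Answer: -10836 - 126*I*sqrt(33) ≈ -10836.0 - 723.81*I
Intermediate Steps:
V = I*sqrt(33) (V = sqrt(-33) = I*sqrt(33) ≈ 5.7446*I)
W = 86
(W + V)*(-126) = (86 + I*sqrt(33))*(-126) = -10836 - 126*I*sqrt(33)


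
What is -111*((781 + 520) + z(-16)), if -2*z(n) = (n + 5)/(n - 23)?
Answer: -3754279/26 ≈ -1.4440e+5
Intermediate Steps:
z(n) = -(5 + n)/(2*(-23 + n)) (z(n) = -(n + 5)/(2*(n - 23)) = -(5 + n)/(2*(-23 + n)))
-111*((781 + 520) + z(-16)) = -111*((781 + 520) + (-5 - 1*(-16))/(2*(-23 - 16))) = -111*(1301 + (½)*(-5 + 16)/(-39)) = -111*(1301 + (½)*(-1/39)*11) = -111*(1301 - 11/78) = -111*101467/78 = -3754279/26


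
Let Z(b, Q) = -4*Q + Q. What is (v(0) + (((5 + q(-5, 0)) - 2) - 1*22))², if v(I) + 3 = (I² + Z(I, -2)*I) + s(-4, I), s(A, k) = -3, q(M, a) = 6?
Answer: 361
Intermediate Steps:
Z(b, Q) = -3*Q
v(I) = -6 + I² + 6*I (v(I) = -3 + ((I² + (-3*(-2))*I) - 3) = -3 + ((I² + 6*I) - 3) = -3 + (-3 + I² + 6*I) = -6 + I² + 6*I)
(v(0) + (((5 + q(-5, 0)) - 2) - 1*22))² = ((-6 + 0² + 6*0) + (((5 + 6) - 2) - 1*22))² = ((-6 + 0 + 0) + ((11 - 2) - 22))² = (-6 + (9 - 22))² = (-6 - 13)² = (-19)² = 361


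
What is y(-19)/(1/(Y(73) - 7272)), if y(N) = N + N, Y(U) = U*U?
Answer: 73834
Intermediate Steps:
Y(U) = U²
y(N) = 2*N
y(-19)/(1/(Y(73) - 7272)) = (2*(-19))/(1/(73² - 7272)) = -38/(1/(5329 - 7272)) = -38/(1/(-1943)) = -38/(-1/1943) = -38*(-1943) = 73834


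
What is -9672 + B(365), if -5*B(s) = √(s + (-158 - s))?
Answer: -9672 - I*√158/5 ≈ -9672.0 - 2.514*I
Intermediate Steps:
B(s) = -I*√158/5 (B(s) = -√(s + (-158 - s))/5 = -I*√158/5)
-9672 + B(365) = -9672 - I*√158/5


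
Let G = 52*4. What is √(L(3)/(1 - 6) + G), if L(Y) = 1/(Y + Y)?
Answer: √187170/30 ≈ 14.421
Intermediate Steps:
L(Y) = 1/(2*Y)
G = 208
√(L(3)/(1 - 6) + G) = √(((½)/3)/(1 - 6) + 208) = √(((½)*(⅓))/(-5) + 208) = √((⅙)*(-⅕) + 208) = √(-1/30 + 208) = √(6239/30) = √187170/30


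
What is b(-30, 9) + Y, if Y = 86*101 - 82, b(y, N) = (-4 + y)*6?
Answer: 8400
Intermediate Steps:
b(y, N) = -24 + 6*y
Y = 8604 (Y = 8686 - 82 = 8604)
b(-30, 9) + Y = (-24 + 6*(-30)) + 8604 = (-24 - 180) + 8604 = -204 + 8604 = 8400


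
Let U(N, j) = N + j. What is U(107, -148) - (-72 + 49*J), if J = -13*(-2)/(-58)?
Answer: 1536/29 ≈ 52.966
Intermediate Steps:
J = -13/29 (J = 26*(-1/58) = -13/29 ≈ -0.44828)
U(107, -148) - (-72 + 49*J) = (107 - 148) - (-72 + 49*(-13/29)) = -41 - (-72 - 637/29) = -41 - 1*(-2725/29) = -41 + 2725/29 = 1536/29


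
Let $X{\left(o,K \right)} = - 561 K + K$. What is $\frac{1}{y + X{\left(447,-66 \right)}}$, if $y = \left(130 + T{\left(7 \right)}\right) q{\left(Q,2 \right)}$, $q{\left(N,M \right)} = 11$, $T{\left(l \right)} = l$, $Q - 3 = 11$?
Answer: $\frac{1}{38467} \approx 2.5996 \cdot 10^{-5}$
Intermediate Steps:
$Q = 14$ ($Q = 3 + 11 = 14$)
$X{\left(o,K \right)} = - 560 K$
$y = 1507$ ($y = \left(130 + 7\right) 11 = 137 \cdot 11 = 1507$)
$\frac{1}{y + X{\left(447,-66 \right)}} = \frac{1}{1507 - -36960} = \frac{1}{1507 + 36960} = \frac{1}{38467}$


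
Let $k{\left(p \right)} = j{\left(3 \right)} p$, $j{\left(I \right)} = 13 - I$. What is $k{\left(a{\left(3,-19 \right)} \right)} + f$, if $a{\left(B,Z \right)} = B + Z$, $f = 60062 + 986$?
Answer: $60888$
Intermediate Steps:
$f = 61048$
$k{\left(p \right)} = 10 p$ ($k{\left(p \right)} = \left(13 - 3\right) p = 10 p$)
$k{\left(a{\left(3,-19 \right)} \right)} + f = 10 \left(3 - 19\right) + 61048 = 10 \left(-16\right) + 61048 = -160 + 61048 = 60888$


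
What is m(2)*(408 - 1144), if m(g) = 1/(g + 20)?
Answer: -368/11 ≈ -33.455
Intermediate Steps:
m(g) = 1/(20 + g)
m(2)*(408 - 1144) = (408 - 1144)/(20 + 2) = -736/22 = (1/22)*(-736) = -368/11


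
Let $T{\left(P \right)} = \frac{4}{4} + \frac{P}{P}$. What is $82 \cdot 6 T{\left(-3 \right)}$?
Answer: $984$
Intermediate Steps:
$T{\left(P \right)} = 2$ ($T{\left(P \right)} = 4 \cdot \frac{1}{4} + 1 = 1 + 1 = 2$)
$82 \cdot 6 T{\left(-3 \right)} = 82 \cdot 6 \cdot 2 = 492 \cdot 2 = 984$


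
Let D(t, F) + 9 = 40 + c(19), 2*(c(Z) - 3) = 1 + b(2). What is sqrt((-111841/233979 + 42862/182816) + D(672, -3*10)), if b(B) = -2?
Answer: sqrt(1130530267456742271)/184375452 ≈ 5.7668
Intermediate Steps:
c(Z) = 5/2 (c(Z) = 3 + (1 - 2)/2 = 3 + (1/2)*(-1) = 3 - 1/2 = 5/2)
D(t, F) = 67/2 (D(t, F) = -9 + (40 + 5/2) = -9 + 85/2 = 67/2)
sqrt((-111841/233979 + 42862/182816) + D(672, -3*10)) = sqrt((-111841/233979 + 42862/182816) + 67/2) = sqrt((-111841*1/233979 + 42862*(1/182816)) + 67/2) = sqrt((-111841/233979 + 739/3152) + 67/2) = sqrt(-179612351/737501808 + 67/2) = sqrt(24526698217/737501808) = sqrt(1130530267456742271)/184375452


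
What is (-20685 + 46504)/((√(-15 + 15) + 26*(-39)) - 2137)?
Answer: -25819/3151 ≈ -8.1939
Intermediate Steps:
(-20685 + 46504)/((√(-15 + 15) + 26*(-39)) - 2137) = 25819/((√0 - 1014) - 2137) = 25819/((0 - 1014) - 2137) = 25819/(-1014 - 2137) = 25819/(-3151) = 25819*(-1/3151) = -25819/3151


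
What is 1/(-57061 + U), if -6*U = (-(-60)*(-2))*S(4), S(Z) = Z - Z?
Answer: -1/57061 ≈ -1.7525e-5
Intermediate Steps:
S(Z) = 0
U = 0 (U = -(-(-60)*(-2))*0/6 = -(-20*6)*0/6 = -(-20)*0 = -1/6*0 = 0)
1/(-57061 + U) = 1/(-57061 + 0) = 1/(-57061) = -1/57061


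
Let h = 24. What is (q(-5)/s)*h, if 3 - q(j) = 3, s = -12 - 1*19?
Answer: 0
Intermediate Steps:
s = -31 (s = -12 - 19 = -31)
q(j) = 0 (q(j) = 3 - 1*3 = 3 - 3 = 0)
(q(-5)/s)*h = (0/(-31))*24 = (0*(-1/31))*24 = 0*24 = 0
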